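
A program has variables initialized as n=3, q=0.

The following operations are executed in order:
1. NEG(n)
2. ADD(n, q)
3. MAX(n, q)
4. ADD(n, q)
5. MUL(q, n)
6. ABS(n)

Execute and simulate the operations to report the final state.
{n: 0, q: 0}

Step-by-step execution:
Initial: n=3, q=0
After step 1 (NEG(n)): n=-3, q=0
After step 2 (ADD(n, q)): n=-3, q=0
After step 3 (MAX(n, q)): n=0, q=0
After step 4 (ADD(n, q)): n=0, q=0
After step 5 (MUL(q, n)): n=0, q=0
After step 6 (ABS(n)): n=0, q=0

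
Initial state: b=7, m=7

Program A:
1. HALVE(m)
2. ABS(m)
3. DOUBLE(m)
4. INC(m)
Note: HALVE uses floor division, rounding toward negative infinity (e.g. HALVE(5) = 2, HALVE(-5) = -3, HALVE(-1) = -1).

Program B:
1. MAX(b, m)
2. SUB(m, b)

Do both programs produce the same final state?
No

Program A final state: b=7, m=7
Program B final state: b=7, m=0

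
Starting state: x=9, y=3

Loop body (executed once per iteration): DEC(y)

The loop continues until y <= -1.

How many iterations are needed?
4

Tracing iterations:
Initial: x=9, y=3
After iteration 1: x=9, y=2
After iteration 2: x=9, y=1
After iteration 3: x=9, y=0
After iteration 4: x=9, y=-1
y <= -1 now holds, so the loop exits after 4 iterations.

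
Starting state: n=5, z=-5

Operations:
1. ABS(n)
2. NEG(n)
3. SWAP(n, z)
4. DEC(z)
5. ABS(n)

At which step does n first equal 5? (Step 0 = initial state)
Step 0

Tracing n:
Initial: n = 5 ← first occurrence
After step 1: n = 5
After step 2: n = -5
After step 3: n = -5
After step 4: n = -5
After step 5: n = 5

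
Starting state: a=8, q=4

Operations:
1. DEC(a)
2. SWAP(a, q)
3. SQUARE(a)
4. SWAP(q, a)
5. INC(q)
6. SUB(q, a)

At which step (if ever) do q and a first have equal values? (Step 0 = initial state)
Never

q and a never become equal during execution.

Comparing values at each step:
Initial: q=4, a=8
After step 1: q=4, a=7
After step 2: q=7, a=4
After step 3: q=7, a=16
After step 4: q=16, a=7
After step 5: q=17, a=7
After step 6: q=10, a=7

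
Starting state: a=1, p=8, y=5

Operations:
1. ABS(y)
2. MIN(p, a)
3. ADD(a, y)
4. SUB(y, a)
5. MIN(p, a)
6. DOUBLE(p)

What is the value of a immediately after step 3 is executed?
a = 6

Tracing a through execution:
Initial: a = 1
After step 1 (ABS(y)): a = 1
After step 2 (MIN(p, a)): a = 1
After step 3 (ADD(a, y)): a = 6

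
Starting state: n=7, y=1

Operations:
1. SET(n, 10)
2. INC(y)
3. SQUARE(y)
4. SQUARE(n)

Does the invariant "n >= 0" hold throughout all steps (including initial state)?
Yes

The invariant holds at every step.

State at each step:
Initial: n=7, y=1
After step 1: n=10, y=1
After step 2: n=10, y=2
After step 3: n=10, y=4
After step 4: n=100, y=4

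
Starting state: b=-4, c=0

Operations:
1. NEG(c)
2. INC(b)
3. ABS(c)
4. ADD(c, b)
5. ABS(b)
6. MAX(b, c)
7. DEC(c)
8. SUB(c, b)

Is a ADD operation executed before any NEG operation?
No

First ADD: step 4
First NEG: step 1
Since 4 > 1, NEG comes first.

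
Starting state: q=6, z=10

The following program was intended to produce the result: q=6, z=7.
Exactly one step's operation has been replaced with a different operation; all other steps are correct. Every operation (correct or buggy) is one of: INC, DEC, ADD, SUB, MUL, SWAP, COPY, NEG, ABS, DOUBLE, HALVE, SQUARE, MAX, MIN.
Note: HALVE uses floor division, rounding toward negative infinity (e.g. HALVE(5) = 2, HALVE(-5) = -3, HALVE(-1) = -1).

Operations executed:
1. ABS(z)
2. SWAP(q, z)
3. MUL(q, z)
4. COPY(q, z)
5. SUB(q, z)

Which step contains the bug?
Step 5

Trace with buggy code:
Initial: q=6, z=10
After step 1: q=6, z=10
After step 2: q=10, z=6
After step 3: q=60, z=6
After step 4: q=6, z=6
After step 5: q=0, z=6
Actual final q=0, z=6 ≠ expected q=6, z=7.
Step 5 is the only position where a single-operation replacement can produce the expected result.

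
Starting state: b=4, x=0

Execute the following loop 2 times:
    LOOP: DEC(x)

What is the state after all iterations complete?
b=4, x=-2

Iteration trace:
Start: b=4, x=0
After iteration 1: b=4, x=-1
After iteration 2: b=4, x=-2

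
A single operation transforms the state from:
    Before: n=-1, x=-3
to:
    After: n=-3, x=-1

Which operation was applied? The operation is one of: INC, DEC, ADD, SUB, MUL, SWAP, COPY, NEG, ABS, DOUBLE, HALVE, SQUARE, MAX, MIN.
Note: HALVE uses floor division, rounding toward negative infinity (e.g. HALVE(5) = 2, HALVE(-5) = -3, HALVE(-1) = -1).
SWAP(n, x)

Analyzing the change:
Before: n=-1, x=-3
After: n=-3, x=-1
Variable n changed from -1 to -3
Variable x changed from -3 to -1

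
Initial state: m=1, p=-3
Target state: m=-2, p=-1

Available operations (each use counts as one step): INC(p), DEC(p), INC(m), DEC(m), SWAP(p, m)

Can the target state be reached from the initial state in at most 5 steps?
Yes

Path (4 steps): INC(p) → DEC(m) → DEC(m) → SWAP(p, m)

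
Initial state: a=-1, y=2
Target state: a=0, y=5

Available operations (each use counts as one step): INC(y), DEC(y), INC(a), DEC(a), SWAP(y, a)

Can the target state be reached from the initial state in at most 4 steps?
Yes

Path (4 steps): INC(y) → INC(y) → INC(y) → INC(a)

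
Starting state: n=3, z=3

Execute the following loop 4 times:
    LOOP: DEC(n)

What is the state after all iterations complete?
n=-1, z=3

Iteration trace:
Start: n=3, z=3
After iteration 1: n=2, z=3
After iteration 2: n=1, z=3
After iteration 3: n=0, z=3
After iteration 4: n=-1, z=3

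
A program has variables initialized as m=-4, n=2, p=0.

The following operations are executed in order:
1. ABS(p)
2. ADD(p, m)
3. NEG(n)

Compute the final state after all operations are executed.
{m: -4, n: -2, p: -4}

Step-by-step execution:
Initial: m=-4, n=2, p=0
After step 1 (ABS(p)): m=-4, n=2, p=0
After step 2 (ADD(p, m)): m=-4, n=2, p=-4
After step 3 (NEG(n)): m=-4, n=-2, p=-4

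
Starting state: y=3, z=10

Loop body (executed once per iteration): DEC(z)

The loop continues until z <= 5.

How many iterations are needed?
5

Tracing iterations:
Initial: y=3, z=10
After iteration 1: y=3, z=9
After iteration 2: y=3, z=8
After iteration 3: y=3, z=7
After iteration 4: y=3, z=6
After iteration 5: y=3, z=5
z <= 5 now holds, so the loop exits after 5 iterations.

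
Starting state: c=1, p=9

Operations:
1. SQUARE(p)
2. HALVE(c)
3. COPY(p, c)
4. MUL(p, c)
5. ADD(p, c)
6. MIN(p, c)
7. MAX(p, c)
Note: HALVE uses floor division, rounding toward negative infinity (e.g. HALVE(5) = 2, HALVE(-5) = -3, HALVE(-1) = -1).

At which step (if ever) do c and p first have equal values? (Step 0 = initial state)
Step 3

c and p first become equal after step 3.

Comparing values at each step:
Initial: c=1, p=9
After step 1: c=1, p=81
After step 2: c=0, p=81
After step 3: c=0, p=0 ← equal!
After step 4: c=0, p=0 ← equal!
After step 5: c=0, p=0 ← equal!
After step 6: c=0, p=0 ← equal!
After step 7: c=0, p=0 ← equal!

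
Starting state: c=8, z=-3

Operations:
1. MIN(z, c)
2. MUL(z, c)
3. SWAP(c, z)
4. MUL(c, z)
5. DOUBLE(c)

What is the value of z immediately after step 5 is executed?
z = 8

Tracing z through execution:
Initial: z = -3
After step 1 (MIN(z, c)): z = -3
After step 2 (MUL(z, c)): z = -24
After step 3 (SWAP(c, z)): z = 8
After step 4 (MUL(c, z)): z = 8
After step 5 (DOUBLE(c)): z = 8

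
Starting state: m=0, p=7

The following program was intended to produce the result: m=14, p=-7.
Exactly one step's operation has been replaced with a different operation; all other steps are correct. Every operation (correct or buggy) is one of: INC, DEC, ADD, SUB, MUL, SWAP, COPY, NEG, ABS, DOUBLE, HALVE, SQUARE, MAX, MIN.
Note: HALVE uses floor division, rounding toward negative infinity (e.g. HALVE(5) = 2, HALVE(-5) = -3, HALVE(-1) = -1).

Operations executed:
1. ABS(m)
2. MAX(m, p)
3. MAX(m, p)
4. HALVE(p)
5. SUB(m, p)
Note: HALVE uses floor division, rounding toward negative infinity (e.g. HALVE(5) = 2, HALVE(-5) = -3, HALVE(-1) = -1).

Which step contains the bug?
Step 4

Trace with buggy code:
Initial: m=0, p=7
After step 1: m=0, p=7
After step 2: m=7, p=7
After step 3: m=7, p=7
After step 4: m=7, p=3
After step 5: m=4, p=3
Actual final m=4, p=3 ≠ expected m=14, p=-7.
Step 4 is the only position where a single-operation replacement can produce the expected result.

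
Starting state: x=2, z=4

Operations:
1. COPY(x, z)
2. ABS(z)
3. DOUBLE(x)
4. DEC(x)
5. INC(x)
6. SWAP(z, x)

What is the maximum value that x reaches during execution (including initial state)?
8

Values of x at each step:
Initial: x = 2
After step 1: x = 4
After step 2: x = 4
After step 3: x = 8 ← maximum
After step 4: x = 7
After step 5: x = 8
After step 6: x = 4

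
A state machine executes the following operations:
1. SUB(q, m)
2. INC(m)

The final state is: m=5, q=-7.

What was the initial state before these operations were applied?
m=4, q=-3

Working backwards:
Final state: m=5, q=-7
Before step 2 (INC(m)): m=4, q=-7
Before step 1 (SUB(q, m)): m=4, q=-3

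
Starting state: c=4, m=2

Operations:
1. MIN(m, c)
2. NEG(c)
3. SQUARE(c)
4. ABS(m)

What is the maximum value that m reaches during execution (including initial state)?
2

Values of m at each step:
Initial: m = 2 ← maximum
After step 1: m = 2
After step 2: m = 2
After step 3: m = 2
After step 4: m = 2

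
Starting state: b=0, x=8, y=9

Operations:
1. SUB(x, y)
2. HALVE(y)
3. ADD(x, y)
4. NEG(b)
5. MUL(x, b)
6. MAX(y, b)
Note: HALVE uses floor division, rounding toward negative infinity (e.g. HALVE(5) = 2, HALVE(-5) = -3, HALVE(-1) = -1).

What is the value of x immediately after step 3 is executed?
x = 3

Tracing x through execution:
Initial: x = 8
After step 1 (SUB(x, y)): x = -1
After step 2 (HALVE(y)): x = -1
After step 3 (ADD(x, y)): x = 3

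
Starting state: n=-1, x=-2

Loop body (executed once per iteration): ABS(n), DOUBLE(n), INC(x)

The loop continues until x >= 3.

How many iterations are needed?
5

Tracing iterations:
Initial: n=-1, x=-2
After iteration 1: n=2, x=-1
After iteration 2: n=4, x=0
After iteration 3: n=8, x=1
After iteration 4: n=16, x=2
After iteration 5: n=32, x=3
x >= 3 now holds, so the loop exits after 5 iterations.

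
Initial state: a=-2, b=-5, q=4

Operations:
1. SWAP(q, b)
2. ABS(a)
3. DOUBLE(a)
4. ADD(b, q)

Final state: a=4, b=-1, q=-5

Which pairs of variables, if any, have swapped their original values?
None

Comparing initial and final values:
q: 4 → -5
b: -5 → -1
a: -2 → 4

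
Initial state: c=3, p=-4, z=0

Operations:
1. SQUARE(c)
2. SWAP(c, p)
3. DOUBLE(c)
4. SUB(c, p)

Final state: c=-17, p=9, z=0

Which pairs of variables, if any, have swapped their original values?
None

Comparing initial and final values:
p: -4 → 9
z: 0 → 0
c: 3 → -17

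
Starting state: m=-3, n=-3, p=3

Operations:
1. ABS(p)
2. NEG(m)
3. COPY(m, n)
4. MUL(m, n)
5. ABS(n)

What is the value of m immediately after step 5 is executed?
m = 9

Tracing m through execution:
Initial: m = -3
After step 1 (ABS(p)): m = -3
After step 2 (NEG(m)): m = 3
After step 3 (COPY(m, n)): m = -3
After step 4 (MUL(m, n)): m = 9
After step 5 (ABS(n)): m = 9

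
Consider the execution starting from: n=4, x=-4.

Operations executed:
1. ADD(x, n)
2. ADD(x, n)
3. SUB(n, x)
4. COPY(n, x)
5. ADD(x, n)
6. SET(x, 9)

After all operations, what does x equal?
x = 9

Tracing execution:
Step 1: ADD(x, n) → x = 0
Step 2: ADD(x, n) → x = 4
Step 3: SUB(n, x) → x = 4
Step 4: COPY(n, x) → x = 4
Step 5: ADD(x, n) → x = 8
Step 6: SET(x, 9) → x = 9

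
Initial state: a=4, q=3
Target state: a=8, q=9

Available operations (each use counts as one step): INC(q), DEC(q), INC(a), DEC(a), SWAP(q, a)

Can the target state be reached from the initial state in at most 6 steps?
No

The target state cannot be reached within 6 steps.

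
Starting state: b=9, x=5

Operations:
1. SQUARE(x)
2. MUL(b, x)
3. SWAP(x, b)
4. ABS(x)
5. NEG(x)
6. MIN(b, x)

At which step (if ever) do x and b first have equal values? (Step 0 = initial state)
Step 6

x and b first become equal after step 6.

Comparing values at each step:
Initial: x=5, b=9
After step 1: x=25, b=9
After step 2: x=25, b=225
After step 3: x=225, b=25
After step 4: x=225, b=25
After step 5: x=-225, b=25
After step 6: x=-225, b=-225 ← equal!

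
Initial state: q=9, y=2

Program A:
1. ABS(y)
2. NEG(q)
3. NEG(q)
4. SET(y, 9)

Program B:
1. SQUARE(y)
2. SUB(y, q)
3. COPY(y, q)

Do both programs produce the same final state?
Yes

Program A final state: q=9, y=9
Program B final state: q=9, y=9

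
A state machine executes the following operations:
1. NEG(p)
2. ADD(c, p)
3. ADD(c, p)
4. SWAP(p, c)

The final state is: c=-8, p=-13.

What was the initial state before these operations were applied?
c=3, p=8

Working backwards:
Final state: c=-8, p=-13
Before step 4 (SWAP(p, c)): c=-13, p=-8
Before step 3 (ADD(c, p)): c=-5, p=-8
Before step 2 (ADD(c, p)): c=3, p=-8
Before step 1 (NEG(p)): c=3, p=8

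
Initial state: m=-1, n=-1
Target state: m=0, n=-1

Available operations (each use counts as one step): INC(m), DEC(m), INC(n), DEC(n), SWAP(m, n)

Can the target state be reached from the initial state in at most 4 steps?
Yes

Path (1 step): INC(m)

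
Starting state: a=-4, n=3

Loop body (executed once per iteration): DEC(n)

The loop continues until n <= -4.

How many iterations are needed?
7

Tracing iterations:
Initial: a=-4, n=3
After iteration 1: a=-4, n=2
After iteration 2: a=-4, n=1
After iteration 3: a=-4, n=0
After iteration 4: a=-4, n=-1
After iteration 5: a=-4, n=-2
After iteration 6: a=-4, n=-3
After iteration 7: a=-4, n=-4
n <= -4 now holds, so the loop exits after 7 iterations.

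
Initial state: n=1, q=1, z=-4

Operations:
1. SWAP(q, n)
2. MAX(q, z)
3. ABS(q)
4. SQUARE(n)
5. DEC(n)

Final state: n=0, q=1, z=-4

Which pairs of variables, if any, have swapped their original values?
None

Comparing initial and final values:
z: -4 → -4
n: 1 → 0
q: 1 → 1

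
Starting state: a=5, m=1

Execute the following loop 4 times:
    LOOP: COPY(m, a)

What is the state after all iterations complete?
a=5, m=5

Iteration trace:
Start: a=5, m=1
After iteration 1: a=5, m=5
After iteration 2: a=5, m=5
After iteration 3: a=5, m=5
After iteration 4: a=5, m=5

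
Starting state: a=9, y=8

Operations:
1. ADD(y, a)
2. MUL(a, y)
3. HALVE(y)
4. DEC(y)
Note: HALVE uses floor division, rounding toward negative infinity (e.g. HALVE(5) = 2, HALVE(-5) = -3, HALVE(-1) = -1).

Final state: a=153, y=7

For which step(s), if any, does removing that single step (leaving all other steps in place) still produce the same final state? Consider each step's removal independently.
None - removing any single step changes the final result

Testing removal of each single step:
Without step 1: final = a=72, y=3 (different)
Without step 2: final = a=9, y=7 (different)
Without step 3: final = a=153, y=16 (different)
Without step 4: final = a=153, y=8 (different)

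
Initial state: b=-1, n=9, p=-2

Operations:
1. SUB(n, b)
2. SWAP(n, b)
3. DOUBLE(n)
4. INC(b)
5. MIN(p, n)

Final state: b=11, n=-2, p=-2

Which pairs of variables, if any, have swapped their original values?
None

Comparing initial and final values:
b: -1 → 11
p: -2 → -2
n: 9 → -2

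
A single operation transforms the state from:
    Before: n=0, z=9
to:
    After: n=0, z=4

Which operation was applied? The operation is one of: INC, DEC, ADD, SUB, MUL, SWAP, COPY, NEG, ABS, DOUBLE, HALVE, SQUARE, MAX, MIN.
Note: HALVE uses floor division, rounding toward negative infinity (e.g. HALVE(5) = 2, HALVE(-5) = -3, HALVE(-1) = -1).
HALVE(z)

Analyzing the change:
Before: n=0, z=9
After: n=0, z=4
Variable z changed from 9 to 4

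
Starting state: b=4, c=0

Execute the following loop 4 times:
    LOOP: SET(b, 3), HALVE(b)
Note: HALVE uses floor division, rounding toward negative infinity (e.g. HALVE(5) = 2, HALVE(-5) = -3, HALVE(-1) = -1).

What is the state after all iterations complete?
b=1, c=0

Iteration trace:
Start: b=4, c=0
After iteration 1: b=1, c=0
After iteration 2: b=1, c=0
After iteration 3: b=1, c=0
After iteration 4: b=1, c=0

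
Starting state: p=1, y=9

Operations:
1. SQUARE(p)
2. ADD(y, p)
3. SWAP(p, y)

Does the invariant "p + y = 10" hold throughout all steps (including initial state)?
No, violated after step 2

The invariant is violated after step 2.

State at each step:
Initial: p=1, y=9
After step 1: p=1, y=9
After step 2: p=1, y=10
After step 3: p=10, y=1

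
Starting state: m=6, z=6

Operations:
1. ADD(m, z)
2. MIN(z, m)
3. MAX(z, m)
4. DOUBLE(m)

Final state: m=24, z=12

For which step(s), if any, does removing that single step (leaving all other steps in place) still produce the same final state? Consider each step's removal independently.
Step(s) 2

Testing removal of each single step:
Without step 1: final = m=12, z=6 (different)
Without step 2: final = m=24, z=12 (same)
Without step 3: final = m=24, z=6 (different)
Without step 4: final = m=12, z=12 (different)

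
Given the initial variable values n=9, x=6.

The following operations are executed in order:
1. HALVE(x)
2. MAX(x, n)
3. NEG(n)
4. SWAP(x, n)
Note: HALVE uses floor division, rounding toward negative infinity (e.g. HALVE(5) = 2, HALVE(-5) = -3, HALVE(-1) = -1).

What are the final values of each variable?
{n: 9, x: -9}

Step-by-step execution:
Initial: n=9, x=6
After step 1 (HALVE(x)): n=9, x=3
After step 2 (MAX(x, n)): n=9, x=9
After step 3 (NEG(n)): n=-9, x=9
After step 4 (SWAP(x, n)): n=9, x=-9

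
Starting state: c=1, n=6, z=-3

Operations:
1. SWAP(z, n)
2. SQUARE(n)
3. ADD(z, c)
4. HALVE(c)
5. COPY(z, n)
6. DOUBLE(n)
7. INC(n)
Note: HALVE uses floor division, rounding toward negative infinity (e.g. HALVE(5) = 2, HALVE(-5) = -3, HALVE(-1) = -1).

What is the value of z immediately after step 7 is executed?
z = 9

Tracing z through execution:
Initial: z = -3
After step 1 (SWAP(z, n)): z = 6
After step 2 (SQUARE(n)): z = 6
After step 3 (ADD(z, c)): z = 7
After step 4 (HALVE(c)): z = 7
After step 5 (COPY(z, n)): z = 9
After step 6 (DOUBLE(n)): z = 9
After step 7 (INC(n)): z = 9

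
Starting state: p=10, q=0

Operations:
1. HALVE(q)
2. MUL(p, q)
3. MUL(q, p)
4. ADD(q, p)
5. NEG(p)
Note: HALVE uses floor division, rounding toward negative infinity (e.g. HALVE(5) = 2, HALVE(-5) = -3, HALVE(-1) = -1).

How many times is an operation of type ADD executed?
1

Counting ADD operations:
Step 4: ADD(q, p) ← ADD
Total: 1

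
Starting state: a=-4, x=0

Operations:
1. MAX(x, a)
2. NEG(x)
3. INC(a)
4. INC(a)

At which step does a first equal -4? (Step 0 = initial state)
Step 0

Tracing a:
Initial: a = -4 ← first occurrence
After step 1: a = -4
After step 2: a = -4
After step 3: a = -3
After step 4: a = -2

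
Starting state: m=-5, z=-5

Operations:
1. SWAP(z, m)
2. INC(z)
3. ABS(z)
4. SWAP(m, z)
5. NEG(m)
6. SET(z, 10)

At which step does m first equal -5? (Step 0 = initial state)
Step 0

Tracing m:
Initial: m = -5 ← first occurrence
After step 1: m = -5
After step 2: m = -5
After step 3: m = -5
After step 4: m = 4
After step 5: m = -4
After step 6: m = -4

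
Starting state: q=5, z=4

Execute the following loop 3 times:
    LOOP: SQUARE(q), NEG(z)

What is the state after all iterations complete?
q=390625, z=-4

Iteration trace:
Start: q=5, z=4
After iteration 1: q=25, z=-4
After iteration 2: q=625, z=4
After iteration 3: q=390625, z=-4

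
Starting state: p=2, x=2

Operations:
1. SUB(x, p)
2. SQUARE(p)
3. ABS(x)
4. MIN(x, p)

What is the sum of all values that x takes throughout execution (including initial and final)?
2

Values of x at each step:
Initial: x = 2
After step 1: x = 0
After step 2: x = 0
After step 3: x = 0
After step 4: x = 0
Sum = 2 + 0 + 0 + 0 + 0 = 2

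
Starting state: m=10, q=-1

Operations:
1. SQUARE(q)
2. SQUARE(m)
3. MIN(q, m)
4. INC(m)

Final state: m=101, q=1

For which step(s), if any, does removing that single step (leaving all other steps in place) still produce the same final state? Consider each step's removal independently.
Step(s) 3

Testing removal of each single step:
Without step 1: final = m=101, q=-1 (different)
Without step 2: final = m=11, q=1 (different)
Without step 3: final = m=101, q=1 (same)
Without step 4: final = m=100, q=1 (different)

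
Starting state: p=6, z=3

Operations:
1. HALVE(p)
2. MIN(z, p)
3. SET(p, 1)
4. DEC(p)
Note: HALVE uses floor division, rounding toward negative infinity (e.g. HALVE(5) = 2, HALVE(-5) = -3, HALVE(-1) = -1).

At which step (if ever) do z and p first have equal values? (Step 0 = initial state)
Step 1

z and p first become equal after step 1.

Comparing values at each step:
Initial: z=3, p=6
After step 1: z=3, p=3 ← equal!
After step 2: z=3, p=3 ← equal!
After step 3: z=3, p=1
After step 4: z=3, p=0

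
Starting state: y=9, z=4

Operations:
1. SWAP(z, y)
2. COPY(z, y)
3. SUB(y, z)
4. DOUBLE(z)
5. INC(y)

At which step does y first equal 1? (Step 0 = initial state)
Step 5

Tracing y:
Initial: y = 9
After step 1: y = 4
After step 2: y = 4
After step 3: y = 0
After step 4: y = 0
After step 5: y = 1 ← first occurrence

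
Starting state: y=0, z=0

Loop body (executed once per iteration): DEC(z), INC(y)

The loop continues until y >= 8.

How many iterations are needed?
8

Tracing iterations:
Initial: y=0, z=0
After iteration 1: y=1, z=-1
After iteration 2: y=2, z=-2
After iteration 3: y=3, z=-3
After iteration 4: y=4, z=-4
After iteration 5: y=5, z=-5
After iteration 6: y=6, z=-6
After iteration 7: y=7, z=-7
After iteration 8: y=8, z=-8
y >= 8 now holds, so the loop exits after 8 iterations.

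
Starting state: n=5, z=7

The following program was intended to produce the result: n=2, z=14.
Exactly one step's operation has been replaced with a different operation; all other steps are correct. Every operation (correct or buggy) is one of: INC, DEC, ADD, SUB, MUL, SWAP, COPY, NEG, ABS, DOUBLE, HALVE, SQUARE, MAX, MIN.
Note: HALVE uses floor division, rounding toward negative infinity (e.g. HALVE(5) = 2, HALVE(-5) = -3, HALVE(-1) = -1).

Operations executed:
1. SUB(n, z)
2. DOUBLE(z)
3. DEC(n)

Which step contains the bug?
Step 3

Trace with buggy code:
Initial: n=5, z=7
After step 1: n=-2, z=7
After step 2: n=-2, z=14
After step 3: n=-3, z=14
Actual final n=-3, z=14 ≠ expected n=2, z=14.
Step 3 is the only position where a single-operation replacement can produce the expected result.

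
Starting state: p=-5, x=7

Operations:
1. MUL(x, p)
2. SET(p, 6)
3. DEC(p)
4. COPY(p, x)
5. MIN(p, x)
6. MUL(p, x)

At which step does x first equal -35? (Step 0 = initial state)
Step 1

Tracing x:
Initial: x = 7
After step 1: x = -35 ← first occurrence
After step 2: x = -35
After step 3: x = -35
After step 4: x = -35
After step 5: x = -35
After step 6: x = -35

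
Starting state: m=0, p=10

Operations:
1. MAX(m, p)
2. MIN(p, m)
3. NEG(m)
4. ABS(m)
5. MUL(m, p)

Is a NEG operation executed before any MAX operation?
No

First NEG: step 3
First MAX: step 1
Since 3 > 1, MAX comes first.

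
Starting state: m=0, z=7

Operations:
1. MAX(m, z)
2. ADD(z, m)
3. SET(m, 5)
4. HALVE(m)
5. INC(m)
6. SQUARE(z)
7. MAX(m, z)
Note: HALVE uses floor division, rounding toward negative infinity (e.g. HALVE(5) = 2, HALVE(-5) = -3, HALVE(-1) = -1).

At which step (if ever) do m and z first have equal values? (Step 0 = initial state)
Step 1

m and z first become equal after step 1.

Comparing values at each step:
Initial: m=0, z=7
After step 1: m=7, z=7 ← equal!
After step 2: m=7, z=14
After step 3: m=5, z=14
After step 4: m=2, z=14
After step 5: m=3, z=14
After step 6: m=3, z=196
After step 7: m=196, z=196 ← equal!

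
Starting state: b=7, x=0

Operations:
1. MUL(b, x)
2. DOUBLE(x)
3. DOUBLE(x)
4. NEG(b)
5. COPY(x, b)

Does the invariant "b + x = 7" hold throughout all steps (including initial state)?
No, violated after step 1

The invariant is violated after step 1.

State at each step:
Initial: b=7, x=0
After step 1: b=0, x=0
After step 2: b=0, x=0
After step 3: b=0, x=0
After step 4: b=0, x=0
After step 5: b=0, x=0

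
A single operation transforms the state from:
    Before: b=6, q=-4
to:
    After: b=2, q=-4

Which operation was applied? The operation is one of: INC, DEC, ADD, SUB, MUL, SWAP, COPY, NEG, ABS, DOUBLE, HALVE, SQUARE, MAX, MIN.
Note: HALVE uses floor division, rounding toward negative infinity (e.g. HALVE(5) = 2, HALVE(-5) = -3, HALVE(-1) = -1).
ADD(b, q)

Analyzing the change:
Before: b=6, q=-4
After: b=2, q=-4
Variable b changed from 6 to 2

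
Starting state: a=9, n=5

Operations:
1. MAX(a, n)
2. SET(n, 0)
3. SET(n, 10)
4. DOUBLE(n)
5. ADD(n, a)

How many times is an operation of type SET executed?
2

Counting SET operations:
Step 2: SET(n, 0) ← SET
Step 3: SET(n, 10) ← SET
Total: 2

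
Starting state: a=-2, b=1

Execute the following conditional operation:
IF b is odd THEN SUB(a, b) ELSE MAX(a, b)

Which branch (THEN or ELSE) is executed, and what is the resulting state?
Branch: THEN, Final state: a=-3, b=1

Evaluating condition: b is odd
Condition is True, so THEN branch executes
After SUB(a, b): a=-3, b=1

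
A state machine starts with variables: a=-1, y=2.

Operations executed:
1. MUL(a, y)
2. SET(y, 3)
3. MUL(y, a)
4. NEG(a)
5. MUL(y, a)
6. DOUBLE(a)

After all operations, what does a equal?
a = 4

Tracing execution:
Step 1: MUL(a, y) → a = -2
Step 2: SET(y, 3) → a = -2
Step 3: MUL(y, a) → a = -2
Step 4: NEG(a) → a = 2
Step 5: MUL(y, a) → a = 2
Step 6: DOUBLE(a) → a = 4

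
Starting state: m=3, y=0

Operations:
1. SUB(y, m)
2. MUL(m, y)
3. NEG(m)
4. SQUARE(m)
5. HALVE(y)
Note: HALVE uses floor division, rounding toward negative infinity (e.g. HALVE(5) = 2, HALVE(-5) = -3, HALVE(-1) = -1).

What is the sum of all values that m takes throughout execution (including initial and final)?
168

Values of m at each step:
Initial: m = 3
After step 1: m = 3
After step 2: m = -9
After step 3: m = 9
After step 4: m = 81
After step 5: m = 81
Sum = 3 + 3 + -9 + 9 + 81 + 81 = 168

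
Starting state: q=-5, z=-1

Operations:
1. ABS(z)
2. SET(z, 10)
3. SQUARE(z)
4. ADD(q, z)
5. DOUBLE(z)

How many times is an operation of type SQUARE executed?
1

Counting SQUARE operations:
Step 3: SQUARE(z) ← SQUARE
Total: 1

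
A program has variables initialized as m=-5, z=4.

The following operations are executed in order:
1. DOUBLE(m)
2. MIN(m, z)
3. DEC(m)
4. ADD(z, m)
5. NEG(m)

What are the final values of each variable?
{m: 11, z: -7}

Step-by-step execution:
Initial: m=-5, z=4
After step 1 (DOUBLE(m)): m=-10, z=4
After step 2 (MIN(m, z)): m=-10, z=4
After step 3 (DEC(m)): m=-11, z=4
After step 4 (ADD(z, m)): m=-11, z=-7
After step 5 (NEG(m)): m=11, z=-7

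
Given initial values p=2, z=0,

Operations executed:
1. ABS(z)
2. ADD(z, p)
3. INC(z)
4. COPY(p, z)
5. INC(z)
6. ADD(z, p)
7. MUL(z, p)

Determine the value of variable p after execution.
p = 3

Tracing execution:
Step 1: ABS(z) → p = 2
Step 2: ADD(z, p) → p = 2
Step 3: INC(z) → p = 2
Step 4: COPY(p, z) → p = 3
Step 5: INC(z) → p = 3
Step 6: ADD(z, p) → p = 3
Step 7: MUL(z, p) → p = 3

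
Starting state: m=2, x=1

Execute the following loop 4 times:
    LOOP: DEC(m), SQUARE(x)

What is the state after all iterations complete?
m=-2, x=1

Iteration trace:
Start: m=2, x=1
After iteration 1: m=1, x=1
After iteration 2: m=0, x=1
After iteration 3: m=-1, x=1
After iteration 4: m=-2, x=1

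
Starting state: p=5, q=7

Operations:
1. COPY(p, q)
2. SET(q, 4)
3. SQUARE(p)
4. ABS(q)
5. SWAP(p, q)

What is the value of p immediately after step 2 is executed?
p = 7

Tracing p through execution:
Initial: p = 5
After step 1 (COPY(p, q)): p = 7
After step 2 (SET(q, 4)): p = 7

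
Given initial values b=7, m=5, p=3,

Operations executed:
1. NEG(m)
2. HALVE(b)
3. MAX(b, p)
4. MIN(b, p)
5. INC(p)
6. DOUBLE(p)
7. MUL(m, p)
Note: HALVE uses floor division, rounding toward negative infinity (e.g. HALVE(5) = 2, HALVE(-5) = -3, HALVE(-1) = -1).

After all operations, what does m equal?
m = -40

Tracing execution:
Step 1: NEG(m) → m = -5
Step 2: HALVE(b) → m = -5
Step 3: MAX(b, p) → m = -5
Step 4: MIN(b, p) → m = -5
Step 5: INC(p) → m = -5
Step 6: DOUBLE(p) → m = -5
Step 7: MUL(m, p) → m = -40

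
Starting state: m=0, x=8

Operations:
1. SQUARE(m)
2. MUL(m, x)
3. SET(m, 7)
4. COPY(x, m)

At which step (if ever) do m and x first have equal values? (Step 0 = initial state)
Step 4

m and x first become equal after step 4.

Comparing values at each step:
Initial: m=0, x=8
After step 1: m=0, x=8
After step 2: m=0, x=8
After step 3: m=7, x=8
After step 4: m=7, x=7 ← equal!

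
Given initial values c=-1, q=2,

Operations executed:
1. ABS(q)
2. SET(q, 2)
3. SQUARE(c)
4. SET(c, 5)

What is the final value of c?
c = 5

Tracing execution:
Step 1: ABS(q) → c = -1
Step 2: SET(q, 2) → c = -1
Step 3: SQUARE(c) → c = 1
Step 4: SET(c, 5) → c = 5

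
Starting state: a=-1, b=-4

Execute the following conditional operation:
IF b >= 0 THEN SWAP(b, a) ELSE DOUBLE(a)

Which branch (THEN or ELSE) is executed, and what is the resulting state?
Branch: ELSE, Final state: a=-2, b=-4

Evaluating condition: b >= 0
b = -4
Condition is False, so ELSE branch executes
After DOUBLE(a): a=-2, b=-4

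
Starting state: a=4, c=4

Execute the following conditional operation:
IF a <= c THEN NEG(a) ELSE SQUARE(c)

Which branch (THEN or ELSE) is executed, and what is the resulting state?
Branch: THEN, Final state: a=-4, c=4

Evaluating condition: a <= c
a = 4, c = 4
Condition is True, so THEN branch executes
After NEG(a): a=-4, c=4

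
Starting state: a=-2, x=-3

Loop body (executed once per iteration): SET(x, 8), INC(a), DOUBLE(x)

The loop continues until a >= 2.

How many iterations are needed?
4

Tracing iterations:
Initial: a=-2, x=-3
After iteration 1: a=-1, x=16
After iteration 2: a=0, x=16
After iteration 3: a=1, x=16
After iteration 4: a=2, x=16
a >= 2 now holds, so the loop exits after 4 iterations.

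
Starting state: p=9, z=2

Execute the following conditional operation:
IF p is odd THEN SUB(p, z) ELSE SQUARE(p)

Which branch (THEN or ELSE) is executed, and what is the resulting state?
Branch: THEN, Final state: p=7, z=2

Evaluating condition: p is odd
Condition is True, so THEN branch executes
After SUB(p, z): p=7, z=2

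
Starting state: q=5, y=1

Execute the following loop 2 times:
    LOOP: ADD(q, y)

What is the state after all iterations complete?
q=7, y=1

Iteration trace:
Start: q=5, y=1
After iteration 1: q=6, y=1
After iteration 2: q=7, y=1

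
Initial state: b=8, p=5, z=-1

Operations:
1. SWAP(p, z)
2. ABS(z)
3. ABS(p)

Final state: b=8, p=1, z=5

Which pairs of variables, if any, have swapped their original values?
None

Comparing initial and final values:
z: -1 → 5
p: 5 → 1
b: 8 → 8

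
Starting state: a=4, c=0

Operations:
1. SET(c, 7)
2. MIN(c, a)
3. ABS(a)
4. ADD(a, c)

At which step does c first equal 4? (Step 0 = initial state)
Step 2

Tracing c:
Initial: c = 0
After step 1: c = 7
After step 2: c = 4 ← first occurrence
After step 3: c = 4
After step 4: c = 4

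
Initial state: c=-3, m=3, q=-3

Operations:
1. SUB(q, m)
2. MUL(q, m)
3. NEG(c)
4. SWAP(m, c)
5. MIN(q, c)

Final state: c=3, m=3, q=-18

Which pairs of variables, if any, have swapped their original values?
None

Comparing initial and final values:
m: 3 → 3
c: -3 → 3
q: -3 → -18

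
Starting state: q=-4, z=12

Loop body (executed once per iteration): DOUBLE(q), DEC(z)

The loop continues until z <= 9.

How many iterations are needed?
3

Tracing iterations:
Initial: q=-4, z=12
After iteration 1: q=-8, z=11
After iteration 2: q=-16, z=10
After iteration 3: q=-32, z=9
z <= 9 now holds, so the loop exits after 3 iterations.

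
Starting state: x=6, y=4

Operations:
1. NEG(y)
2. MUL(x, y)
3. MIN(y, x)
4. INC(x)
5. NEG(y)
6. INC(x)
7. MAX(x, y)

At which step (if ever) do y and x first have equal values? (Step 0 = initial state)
Step 3

y and x first become equal after step 3.

Comparing values at each step:
Initial: y=4, x=6
After step 1: y=-4, x=6
After step 2: y=-4, x=-24
After step 3: y=-24, x=-24 ← equal!
After step 4: y=-24, x=-23
After step 5: y=24, x=-23
After step 6: y=24, x=-22
After step 7: y=24, x=24 ← equal!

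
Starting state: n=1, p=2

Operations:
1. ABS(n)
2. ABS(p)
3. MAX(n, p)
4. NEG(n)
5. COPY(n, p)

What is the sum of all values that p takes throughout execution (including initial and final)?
12

Values of p at each step:
Initial: p = 2
After step 1: p = 2
After step 2: p = 2
After step 3: p = 2
After step 4: p = 2
After step 5: p = 2
Sum = 2 + 2 + 2 + 2 + 2 + 2 = 12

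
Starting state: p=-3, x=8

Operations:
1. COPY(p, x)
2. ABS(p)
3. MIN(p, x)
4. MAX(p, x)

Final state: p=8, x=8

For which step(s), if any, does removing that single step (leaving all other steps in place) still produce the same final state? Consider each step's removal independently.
Step(s) 1, 2, 3, 4

Testing removal of each single step:
Without step 1: final = p=8, x=8 (same)
Without step 2: final = p=8, x=8 (same)
Without step 3: final = p=8, x=8 (same)
Without step 4: final = p=8, x=8 (same)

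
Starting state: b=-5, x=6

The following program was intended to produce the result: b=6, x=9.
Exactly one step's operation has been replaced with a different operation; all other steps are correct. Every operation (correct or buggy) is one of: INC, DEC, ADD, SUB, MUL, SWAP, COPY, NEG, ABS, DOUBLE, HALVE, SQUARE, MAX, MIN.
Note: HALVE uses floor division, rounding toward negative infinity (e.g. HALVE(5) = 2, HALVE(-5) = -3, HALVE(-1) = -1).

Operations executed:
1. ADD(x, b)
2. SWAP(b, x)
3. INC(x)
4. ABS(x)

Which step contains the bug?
Step 1

Trace with buggy code:
Initial: b=-5, x=6
After step 1: b=-5, x=1
After step 2: b=1, x=-5
After step 3: b=1, x=-4
After step 4: b=1, x=4
Actual final b=1, x=4 ≠ expected b=6, x=9.
Step 1 is the only position where a single-operation replacement can produce the expected result.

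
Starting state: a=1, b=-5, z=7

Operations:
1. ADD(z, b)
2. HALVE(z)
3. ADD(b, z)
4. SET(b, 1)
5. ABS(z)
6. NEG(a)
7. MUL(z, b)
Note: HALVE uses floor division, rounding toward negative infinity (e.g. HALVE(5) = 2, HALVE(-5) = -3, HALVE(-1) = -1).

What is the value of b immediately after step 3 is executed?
b = -4

Tracing b through execution:
Initial: b = -5
After step 1 (ADD(z, b)): b = -5
After step 2 (HALVE(z)): b = -5
After step 3 (ADD(b, z)): b = -4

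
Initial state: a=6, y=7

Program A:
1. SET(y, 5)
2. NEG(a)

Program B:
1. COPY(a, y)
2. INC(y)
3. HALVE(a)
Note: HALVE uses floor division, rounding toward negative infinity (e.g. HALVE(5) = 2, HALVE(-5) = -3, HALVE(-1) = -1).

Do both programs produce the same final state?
No

Program A final state: a=-6, y=5
Program B final state: a=3, y=8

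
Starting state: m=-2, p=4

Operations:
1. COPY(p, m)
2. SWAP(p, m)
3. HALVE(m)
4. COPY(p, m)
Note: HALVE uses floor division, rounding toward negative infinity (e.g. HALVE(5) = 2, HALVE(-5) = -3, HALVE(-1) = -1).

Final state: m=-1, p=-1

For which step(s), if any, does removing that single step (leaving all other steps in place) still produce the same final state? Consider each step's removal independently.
Step(s) 2

Testing removal of each single step:
Without step 1: final = m=2, p=2 (different)
Without step 2: final = m=-1, p=-1 (same)
Without step 3: final = m=-2, p=-2 (different)
Without step 4: final = m=-1, p=-2 (different)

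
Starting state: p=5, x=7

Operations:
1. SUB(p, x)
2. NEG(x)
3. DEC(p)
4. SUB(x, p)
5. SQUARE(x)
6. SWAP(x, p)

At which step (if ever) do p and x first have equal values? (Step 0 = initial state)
Never

p and x never become equal during execution.

Comparing values at each step:
Initial: p=5, x=7
After step 1: p=-2, x=7
After step 2: p=-2, x=-7
After step 3: p=-3, x=-7
After step 4: p=-3, x=-4
After step 5: p=-3, x=16
After step 6: p=16, x=-3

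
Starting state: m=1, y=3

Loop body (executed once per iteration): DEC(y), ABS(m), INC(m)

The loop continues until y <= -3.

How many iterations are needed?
6

Tracing iterations:
Initial: m=1, y=3
After iteration 1: m=2, y=2
After iteration 2: m=3, y=1
After iteration 3: m=4, y=0
After iteration 4: m=5, y=-1
After iteration 5: m=6, y=-2
After iteration 6: m=7, y=-3
y <= -3 now holds, so the loop exits after 6 iterations.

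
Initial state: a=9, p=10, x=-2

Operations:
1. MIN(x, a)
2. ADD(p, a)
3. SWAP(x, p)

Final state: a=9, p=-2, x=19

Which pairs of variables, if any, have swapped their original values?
None

Comparing initial and final values:
a: 9 → 9
p: 10 → -2
x: -2 → 19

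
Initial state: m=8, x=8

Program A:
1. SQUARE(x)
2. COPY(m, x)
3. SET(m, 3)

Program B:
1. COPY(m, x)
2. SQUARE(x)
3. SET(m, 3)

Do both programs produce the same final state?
Yes

Program A final state: m=3, x=64
Program B final state: m=3, x=64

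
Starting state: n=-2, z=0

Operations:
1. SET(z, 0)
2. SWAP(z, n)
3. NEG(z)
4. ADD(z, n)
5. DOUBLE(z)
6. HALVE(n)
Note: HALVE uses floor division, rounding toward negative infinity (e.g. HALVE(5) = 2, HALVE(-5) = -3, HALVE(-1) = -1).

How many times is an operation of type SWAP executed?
1

Counting SWAP operations:
Step 2: SWAP(z, n) ← SWAP
Total: 1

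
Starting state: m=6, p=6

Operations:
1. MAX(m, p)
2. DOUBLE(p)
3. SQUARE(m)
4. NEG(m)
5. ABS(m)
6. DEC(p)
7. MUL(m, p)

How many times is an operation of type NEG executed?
1

Counting NEG operations:
Step 4: NEG(m) ← NEG
Total: 1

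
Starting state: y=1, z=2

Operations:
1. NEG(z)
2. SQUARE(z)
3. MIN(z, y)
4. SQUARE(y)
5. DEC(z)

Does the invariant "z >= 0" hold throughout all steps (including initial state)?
No, violated after step 1

The invariant is violated after step 1.

State at each step:
Initial: y=1, z=2
After step 1: y=1, z=-2
After step 2: y=1, z=4
After step 3: y=1, z=1
After step 4: y=1, z=1
After step 5: y=1, z=0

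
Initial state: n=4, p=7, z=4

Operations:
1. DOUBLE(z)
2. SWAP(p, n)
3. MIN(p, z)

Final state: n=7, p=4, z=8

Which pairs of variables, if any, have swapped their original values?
(p, n)

Comparing initial and final values:
p: 7 → 4
z: 4 → 8
n: 4 → 7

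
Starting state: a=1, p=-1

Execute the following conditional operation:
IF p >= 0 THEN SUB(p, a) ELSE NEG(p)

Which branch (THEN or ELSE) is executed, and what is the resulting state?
Branch: ELSE, Final state: a=1, p=1

Evaluating condition: p >= 0
p = -1
Condition is False, so ELSE branch executes
After NEG(p): a=1, p=1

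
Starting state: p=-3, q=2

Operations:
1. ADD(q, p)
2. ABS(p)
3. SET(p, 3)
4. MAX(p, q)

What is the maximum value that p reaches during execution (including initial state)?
3

Values of p at each step:
Initial: p = -3
After step 1: p = -3
After step 2: p = 3 ← maximum
After step 3: p = 3
After step 4: p = 3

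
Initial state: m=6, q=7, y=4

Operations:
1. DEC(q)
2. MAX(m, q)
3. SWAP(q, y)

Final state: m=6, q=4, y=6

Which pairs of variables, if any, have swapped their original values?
None

Comparing initial and final values:
q: 7 → 4
y: 4 → 6
m: 6 → 6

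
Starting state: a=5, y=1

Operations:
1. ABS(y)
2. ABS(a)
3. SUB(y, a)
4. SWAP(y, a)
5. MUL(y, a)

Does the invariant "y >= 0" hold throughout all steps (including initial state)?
No, violated after step 3

The invariant is violated after step 3.

State at each step:
Initial: a=5, y=1
After step 1: a=5, y=1
After step 2: a=5, y=1
After step 3: a=5, y=-4
After step 4: a=-4, y=5
After step 5: a=-4, y=-20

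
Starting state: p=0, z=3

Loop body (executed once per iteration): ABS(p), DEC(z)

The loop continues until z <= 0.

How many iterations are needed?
3

Tracing iterations:
Initial: p=0, z=3
After iteration 1: p=0, z=2
After iteration 2: p=0, z=1
After iteration 3: p=0, z=0
z <= 0 now holds, so the loop exits after 3 iterations.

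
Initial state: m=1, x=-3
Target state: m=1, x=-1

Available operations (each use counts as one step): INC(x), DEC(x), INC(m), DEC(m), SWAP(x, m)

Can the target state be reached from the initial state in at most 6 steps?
Yes

Path (2 steps): INC(x) → INC(x)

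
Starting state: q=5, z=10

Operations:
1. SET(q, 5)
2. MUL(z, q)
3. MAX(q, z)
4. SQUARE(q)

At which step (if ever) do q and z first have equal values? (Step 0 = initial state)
Step 3

q and z first become equal after step 3.

Comparing values at each step:
Initial: q=5, z=10
After step 1: q=5, z=10
After step 2: q=5, z=50
After step 3: q=50, z=50 ← equal!
After step 4: q=2500, z=50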